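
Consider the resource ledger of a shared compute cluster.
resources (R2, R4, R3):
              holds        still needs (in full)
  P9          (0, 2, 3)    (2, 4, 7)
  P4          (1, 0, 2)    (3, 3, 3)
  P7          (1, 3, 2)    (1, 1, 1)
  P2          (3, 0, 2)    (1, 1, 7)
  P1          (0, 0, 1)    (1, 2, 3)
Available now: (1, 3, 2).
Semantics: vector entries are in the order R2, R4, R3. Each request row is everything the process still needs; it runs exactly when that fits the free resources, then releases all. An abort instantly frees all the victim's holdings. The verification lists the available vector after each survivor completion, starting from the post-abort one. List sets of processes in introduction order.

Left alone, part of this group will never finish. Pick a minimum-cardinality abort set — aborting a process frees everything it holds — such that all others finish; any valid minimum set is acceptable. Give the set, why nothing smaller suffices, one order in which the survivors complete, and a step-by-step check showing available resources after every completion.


Abort P4.
Key observation: no ordering could ever have run P2 before the abort of P4; with (1, 0, 2) back in the pool it fits at step 3.
Why nothing smaller works: aborting no one leaves the state deadlocked as given.
One survivor order: P7, P1, P2, P9. Verifying each step (post-abort pool first):
  pool = (2, 3, 4)
  run P7 (needs (1, 1, 1), free (2, 3, 4)); after release of (1, 3, 2) the pool is (3, 6, 6)
  run P1 (needs (1, 2, 3), free (3, 6, 6)); after release of (0, 0, 1) the pool is (3, 6, 7)
  run P2 (needs (1, 1, 7), free (3, 6, 7)); after release of (3, 0, 2) the pool is (6, 6, 9)
  run P9 (needs (2, 4, 7), free (6, 6, 9)); after release of (0, 2, 3) the pool is (6, 8, 12)


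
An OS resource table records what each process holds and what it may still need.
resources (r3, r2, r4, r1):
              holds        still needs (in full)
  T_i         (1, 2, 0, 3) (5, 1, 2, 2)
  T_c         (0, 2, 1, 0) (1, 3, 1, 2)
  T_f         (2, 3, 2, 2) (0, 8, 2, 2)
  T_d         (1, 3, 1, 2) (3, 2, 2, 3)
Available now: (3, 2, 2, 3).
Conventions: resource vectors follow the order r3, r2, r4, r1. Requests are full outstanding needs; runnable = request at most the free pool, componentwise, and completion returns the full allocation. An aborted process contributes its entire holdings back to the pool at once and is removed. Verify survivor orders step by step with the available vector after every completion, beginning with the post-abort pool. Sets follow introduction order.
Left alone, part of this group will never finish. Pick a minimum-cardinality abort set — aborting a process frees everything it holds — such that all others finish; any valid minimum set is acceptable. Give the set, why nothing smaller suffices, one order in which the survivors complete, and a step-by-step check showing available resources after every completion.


Minimum abort set: T_i.
Key observation: T_f could never have finished before the abort; with (1, 2, 0, 3) returned by T_i, it fits at step 3.
Why nothing smaller works: aborting no one leaves the state deadlocked as given.
Survivors finish in the order: T_d, T_c, T_f. Walking it through (pool after the aborts first):
  pool = (4, 4, 2, 6)
  T_d needs (3, 2, 2, 3) <= (4, 4, 2, 6) -> finishes; pool += (1, 3, 1, 2) = (5, 7, 3, 8)
  T_c needs (1, 3, 1, 2) <= (5, 7, 3, 8) -> finishes; pool += (0, 2, 1, 0) = (5, 9, 4, 8)
  T_f needs (0, 8, 2, 2) <= (5, 9, 4, 8) -> finishes; pool += (2, 3, 2, 2) = (7, 12, 6, 10)


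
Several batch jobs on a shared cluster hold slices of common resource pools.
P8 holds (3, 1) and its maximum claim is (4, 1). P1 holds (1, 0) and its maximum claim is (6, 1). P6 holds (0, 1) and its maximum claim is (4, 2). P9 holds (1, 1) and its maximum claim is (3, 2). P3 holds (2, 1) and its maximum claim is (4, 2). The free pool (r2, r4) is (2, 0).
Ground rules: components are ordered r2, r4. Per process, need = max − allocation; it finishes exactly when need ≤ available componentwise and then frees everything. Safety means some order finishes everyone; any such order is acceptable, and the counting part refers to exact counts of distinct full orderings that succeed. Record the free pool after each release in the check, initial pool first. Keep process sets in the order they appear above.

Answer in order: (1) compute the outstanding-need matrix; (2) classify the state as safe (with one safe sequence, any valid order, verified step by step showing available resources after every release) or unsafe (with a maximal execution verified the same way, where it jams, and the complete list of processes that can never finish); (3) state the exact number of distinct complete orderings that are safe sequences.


(1) Need matrix, components ordered r2, r4:
  P8: (1, 0)
  P1: (5, 1)
  P6: (4, 1)
  P9: (2, 1)
  P3: (2, 1)
(2) The state is SAFE; one workable sequence: P8, P3, P1, P9, P6.
Key observation: P3 is the earliest step where a requested resource binds exactly: need (2, 1), pool (5, 1) at its turn.
Step-by-step check:
  pool = (2, 0)
  P8 needs (1, 0) <= (2, 0) -> finishes; pool += (3, 1) = (5, 1)
  P3 needs (2, 1) <= (5, 1) -> finishes; pool += (2, 1) = (7, 2)
  P1 needs (5, 1) <= (7, 2) -> finishes; pool += (1, 0) = (8, 2)
  P9 needs (2, 1) <= (8, 2) -> finishes; pool += (1, 1) = (9, 3)
  P6 needs (4, 1) <= (9, 3) -> finishes; pool += (0, 1) = (9, 4)
(3) Exactly 24 of the possible complete orderings are safe sequences.


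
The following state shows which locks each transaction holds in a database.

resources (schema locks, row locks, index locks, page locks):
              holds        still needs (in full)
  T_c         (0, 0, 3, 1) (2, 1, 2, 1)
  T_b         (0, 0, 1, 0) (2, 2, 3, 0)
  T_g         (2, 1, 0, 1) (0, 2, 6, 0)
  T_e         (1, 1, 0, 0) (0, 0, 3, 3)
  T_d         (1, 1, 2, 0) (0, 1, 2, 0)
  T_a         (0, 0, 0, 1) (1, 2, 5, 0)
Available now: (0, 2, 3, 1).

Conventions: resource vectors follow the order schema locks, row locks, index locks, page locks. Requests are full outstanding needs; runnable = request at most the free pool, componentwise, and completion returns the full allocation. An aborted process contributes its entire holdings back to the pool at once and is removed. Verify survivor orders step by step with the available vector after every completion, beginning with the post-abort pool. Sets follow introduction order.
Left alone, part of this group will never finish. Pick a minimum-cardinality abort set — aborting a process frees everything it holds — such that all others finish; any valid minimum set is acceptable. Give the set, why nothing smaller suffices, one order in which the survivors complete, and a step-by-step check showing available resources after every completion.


Abort T_g.
Key observation: T_c had no path to completion before; after the abort of T_g ((2, 1, 0, 1) returned), step 1 is where it fits.
Minimality: the empty abort set fails — the state is deadlocked as it stands.
Survivors finish in the order: T_c, T_b, T_d, T_e, T_a. Check, step by step (pool after the aborts first):
  pool = (2, 3, 3, 2)
  run T_c (needs (2, 1, 2, 1), free (2, 3, 3, 2)); after release of (0, 0, 3, 1) the pool is (2, 3, 6, 3)
  run T_b (needs (2, 2, 3, 0), free (2, 3, 6, 3)); after release of (0, 0, 1, 0) the pool is (2, 3, 7, 3)
  run T_d (needs (0, 1, 2, 0), free (2, 3, 7, 3)); after release of (1, 1, 2, 0) the pool is (3, 4, 9, 3)
  run T_e (needs (0, 0, 3, 3), free (3, 4, 9, 3)); after release of (1, 1, 0, 0) the pool is (4, 5, 9, 3)
  run T_a (needs (1, 2, 5, 0), free (4, 5, 9, 3)); after release of (0, 0, 0, 1) the pool is (4, 5, 9, 4)


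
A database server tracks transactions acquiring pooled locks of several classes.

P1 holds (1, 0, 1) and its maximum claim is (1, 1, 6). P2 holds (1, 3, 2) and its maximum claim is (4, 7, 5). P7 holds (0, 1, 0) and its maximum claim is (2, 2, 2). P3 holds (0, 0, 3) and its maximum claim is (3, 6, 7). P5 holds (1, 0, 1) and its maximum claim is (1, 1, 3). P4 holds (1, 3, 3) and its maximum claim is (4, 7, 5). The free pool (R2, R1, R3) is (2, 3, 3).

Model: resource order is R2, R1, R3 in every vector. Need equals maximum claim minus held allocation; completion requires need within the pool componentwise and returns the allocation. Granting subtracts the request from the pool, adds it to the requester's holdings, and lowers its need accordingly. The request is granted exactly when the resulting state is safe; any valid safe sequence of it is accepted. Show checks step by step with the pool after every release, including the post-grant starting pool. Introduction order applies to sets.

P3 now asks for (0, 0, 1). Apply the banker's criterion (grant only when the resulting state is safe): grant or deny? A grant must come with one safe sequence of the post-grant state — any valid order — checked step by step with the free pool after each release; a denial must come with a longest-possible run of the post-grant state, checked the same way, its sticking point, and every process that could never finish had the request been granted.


GRANT — the state after the grant stays safe, e.g. via P5, P7, P4, P2, P3, P1.
Key observation: after the grant the pool drops to (2, 3, 2), which still lets P5 finish first and unwind the rest.
Step-by-step check of the post-grant state:
  pool = (2, 3, 2)
  P5: need (0, 1, 2) fits (2, 3, 2); releases (1, 0, 1), pool now (3, 3, 3)
  P7: need (2, 1, 2) fits (3, 3, 3); releases (0, 1, 0), pool now (3, 4, 3)
  P4: need (3, 4, 2) fits (3, 4, 3); releases (1, 3, 3), pool now (4, 7, 6)
  P2: need (3, 4, 3) fits (4, 7, 6); releases (1, 3, 2), pool now (5, 10, 8)
  P3: need (3, 6, 3) fits (5, 10, 8); releases (0, 0, 4), pool now (5, 10, 12)
  P1: need (0, 1, 5) fits (5, 10, 12); releases (1, 0, 1), pool now (6, 10, 13)


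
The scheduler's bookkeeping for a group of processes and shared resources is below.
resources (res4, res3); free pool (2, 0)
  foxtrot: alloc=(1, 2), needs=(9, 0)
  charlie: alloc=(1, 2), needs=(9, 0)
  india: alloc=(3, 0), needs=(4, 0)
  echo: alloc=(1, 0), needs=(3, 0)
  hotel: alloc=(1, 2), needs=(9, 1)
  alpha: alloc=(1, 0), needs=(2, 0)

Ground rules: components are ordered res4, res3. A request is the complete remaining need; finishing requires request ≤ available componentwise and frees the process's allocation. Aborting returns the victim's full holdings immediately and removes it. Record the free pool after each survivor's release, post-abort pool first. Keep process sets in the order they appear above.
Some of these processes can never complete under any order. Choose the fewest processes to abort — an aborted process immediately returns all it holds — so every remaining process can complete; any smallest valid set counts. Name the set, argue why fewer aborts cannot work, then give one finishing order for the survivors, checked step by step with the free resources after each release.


Minimum abort set: foxtrot and charlie.
Key observation: the returned (2, 4) from foxtrot and charlie is what brings hotel — unrunnable before, under any order — into play at step 4.
Why nothing smaller works — every single abort fails: foxtrot alone leaves charlie blocked (short on res4); charlie alone leaves foxtrot blocked (short on res4); india alone leaves foxtrot blocked (short on res4); echo alone leaves foxtrot blocked (short on res4); hotel alone leaves foxtrot blocked (short on res4); alpha alone leaves foxtrot blocked (short on res4).
The survivors complete as echo, india, alpha, hotel. Check, step by step (starting from the post-abort pool):
  pool = (4, 4)
  run echo (needs (3, 0), free (4, 4)); after release of (1, 0) the pool is (5, 4)
  run india (needs (4, 0), free (5, 4)); after release of (3, 0) the pool is (8, 4)
  run alpha (needs (2, 0), free (8, 4)); after release of (1, 0) the pool is (9, 4)
  run hotel (needs (9, 1), free (9, 4)); after release of (1, 2) the pool is (10, 6)


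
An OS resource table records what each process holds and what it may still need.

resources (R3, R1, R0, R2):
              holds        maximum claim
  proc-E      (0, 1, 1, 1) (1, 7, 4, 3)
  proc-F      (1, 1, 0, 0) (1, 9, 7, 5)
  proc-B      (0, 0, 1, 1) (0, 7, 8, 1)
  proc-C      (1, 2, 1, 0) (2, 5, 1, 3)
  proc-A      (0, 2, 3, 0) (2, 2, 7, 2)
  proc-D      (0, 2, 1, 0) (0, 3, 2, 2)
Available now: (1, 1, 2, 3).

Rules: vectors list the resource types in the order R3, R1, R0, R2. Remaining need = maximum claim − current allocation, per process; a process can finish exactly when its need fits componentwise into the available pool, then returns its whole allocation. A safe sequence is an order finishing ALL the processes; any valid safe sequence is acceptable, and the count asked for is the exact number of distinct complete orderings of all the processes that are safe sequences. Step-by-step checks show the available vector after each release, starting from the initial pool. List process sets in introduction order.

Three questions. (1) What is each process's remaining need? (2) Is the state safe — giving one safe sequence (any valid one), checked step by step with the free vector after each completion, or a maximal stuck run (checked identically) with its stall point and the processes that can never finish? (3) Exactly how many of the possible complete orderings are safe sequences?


(1) Outstanding need per process (order R3, R1, R0, R2):
  proc-E: (1, 6, 3, 2)
  proc-F: (0, 8, 7, 5)
  proc-B: (0, 7, 7, 0)
  proc-C: (1, 3, 0, 3)
  proc-A: (2, 0, 4, 2)
  proc-D: (0, 1, 1, 2)
(2) SAFE, for example via the order proc-D, proc-C, proc-A, proc-B, proc-E, proc-F.
Key observation: proc-D is the earliest step where a requested resource binds exactly: need (0, 1, 1, 2), pool (1, 1, 2, 3) at its turn.
Walking it through:
  pool = (1, 1, 2, 3)
  proc-D needs (0, 1, 1, 2) <= (1, 1, 2, 3) -> finishes; pool += (0, 2, 1, 0) = (1, 3, 3, 3)
  proc-C needs (1, 3, 0, 3) <= (1, 3, 3, 3) -> finishes; pool += (1, 2, 1, 0) = (2, 5, 4, 3)
  proc-A needs (2, 0, 4, 2) <= (2, 5, 4, 3) -> finishes; pool += (0, 2, 3, 0) = (2, 7, 7, 3)
  proc-B needs (0, 7, 7, 0) <= (2, 7, 7, 3) -> finishes; pool += (0, 0, 1, 1) = (2, 7, 8, 4)
  proc-E needs (1, 6, 3, 2) <= (2, 7, 8, 4) -> finishes; pool += (0, 1, 1, 1) = (2, 8, 9, 5)
  proc-F needs (0, 8, 7, 5) <= (2, 8, 9, 5) -> finishes; pool += (1, 1, 0, 0) = (3, 9, 9, 5)
(3) Precisely 2 of the possible complete orderings are safe sequences.


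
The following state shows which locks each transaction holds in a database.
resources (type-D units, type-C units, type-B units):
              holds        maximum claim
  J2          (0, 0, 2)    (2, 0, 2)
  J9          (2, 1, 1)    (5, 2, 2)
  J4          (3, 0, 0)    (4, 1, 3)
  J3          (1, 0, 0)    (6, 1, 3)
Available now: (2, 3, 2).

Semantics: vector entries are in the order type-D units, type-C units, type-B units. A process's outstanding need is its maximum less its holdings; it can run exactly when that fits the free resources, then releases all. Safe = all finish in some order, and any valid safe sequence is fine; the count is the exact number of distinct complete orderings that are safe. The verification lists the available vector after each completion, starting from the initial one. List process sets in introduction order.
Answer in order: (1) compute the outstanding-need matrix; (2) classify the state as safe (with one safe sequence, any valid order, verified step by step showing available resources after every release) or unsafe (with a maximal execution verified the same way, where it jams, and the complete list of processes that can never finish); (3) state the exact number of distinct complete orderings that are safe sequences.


(1) Need matrix, components ordered type-D units, type-C units, type-B units:
  J2: (2, 0, 0)
  J9: (3, 1, 1)
  J4: (1, 1, 3)
  J3: (5, 1, 3)
(2) SAFE — a valid safe sequence is J2, J4, J9, J3.
Key observation: reading the order forward, J2 is the first process whose need (2, 0, 0) meets the free pool (2, 3, 2) exactly on a resource it requests.
Verifying each step:
  pool = (2, 3, 2)
  run J2 (needs (2, 0, 0), free (2, 3, 2)); after release of (0, 0, 2) the pool is (2, 3, 4)
  run J4 (needs (1, 1, 3), free (2, 3, 4)); after release of (3, 0, 0) the pool is (5, 3, 4)
  run J9 (needs (3, 1, 1), free (5, 3, 4)); after release of (2, 1, 1) the pool is (7, 4, 5)
  run J3 (needs (5, 1, 3), free (7, 4, 5)); after release of (1, 0, 0) the pool is (8, 4, 5)
(3) The exact count: 2 of the possible complete orderings are safe sequences.


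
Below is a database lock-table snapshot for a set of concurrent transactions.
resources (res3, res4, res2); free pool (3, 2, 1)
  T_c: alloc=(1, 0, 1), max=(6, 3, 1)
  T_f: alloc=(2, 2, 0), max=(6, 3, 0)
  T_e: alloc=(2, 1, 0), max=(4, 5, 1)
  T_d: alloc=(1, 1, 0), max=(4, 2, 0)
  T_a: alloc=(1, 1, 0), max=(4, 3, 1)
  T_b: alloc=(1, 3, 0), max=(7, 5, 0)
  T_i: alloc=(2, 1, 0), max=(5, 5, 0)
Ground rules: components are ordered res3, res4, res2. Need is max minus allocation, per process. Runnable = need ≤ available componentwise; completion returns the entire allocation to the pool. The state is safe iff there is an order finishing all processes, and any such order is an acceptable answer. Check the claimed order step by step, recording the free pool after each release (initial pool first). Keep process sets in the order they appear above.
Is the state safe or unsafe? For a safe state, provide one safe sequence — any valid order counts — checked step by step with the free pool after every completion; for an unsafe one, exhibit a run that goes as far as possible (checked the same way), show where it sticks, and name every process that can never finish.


SAFE, for example via the order T_a, T_f, T_b, T_c, T_d, T_i, T_e.
Key observation: the order's first zero-slack moment is T_a ((3, 2, 1) needed, (3, 2, 1) free — a requested resource with nothing to spare).
Check, step by step:
  pool = (3, 2, 1)
  T_a: need (3, 2, 1) fits (3, 2, 1); releases (1, 1, 0), pool now (4, 3, 1)
  T_f: need (4, 1, 0) fits (4, 3, 1); releases (2, 2, 0), pool now (6, 5, 1)
  T_b: need (6, 2, 0) fits (6, 5, 1); releases (1, 3, 0), pool now (7, 8, 1)
  T_c: need (5, 3, 0) fits (7, 8, 1); releases (1, 0, 1), pool now (8, 8, 2)
  T_d: need (3, 1, 0) fits (8, 8, 2); releases (1, 1, 0), pool now (9, 9, 2)
  T_i: need (3, 4, 0) fits (9, 9, 2); releases (2, 1, 0), pool now (11, 10, 2)
  T_e: need (2, 4, 1) fits (11, 10, 2); releases (2, 1, 0), pool now (13, 11, 2)


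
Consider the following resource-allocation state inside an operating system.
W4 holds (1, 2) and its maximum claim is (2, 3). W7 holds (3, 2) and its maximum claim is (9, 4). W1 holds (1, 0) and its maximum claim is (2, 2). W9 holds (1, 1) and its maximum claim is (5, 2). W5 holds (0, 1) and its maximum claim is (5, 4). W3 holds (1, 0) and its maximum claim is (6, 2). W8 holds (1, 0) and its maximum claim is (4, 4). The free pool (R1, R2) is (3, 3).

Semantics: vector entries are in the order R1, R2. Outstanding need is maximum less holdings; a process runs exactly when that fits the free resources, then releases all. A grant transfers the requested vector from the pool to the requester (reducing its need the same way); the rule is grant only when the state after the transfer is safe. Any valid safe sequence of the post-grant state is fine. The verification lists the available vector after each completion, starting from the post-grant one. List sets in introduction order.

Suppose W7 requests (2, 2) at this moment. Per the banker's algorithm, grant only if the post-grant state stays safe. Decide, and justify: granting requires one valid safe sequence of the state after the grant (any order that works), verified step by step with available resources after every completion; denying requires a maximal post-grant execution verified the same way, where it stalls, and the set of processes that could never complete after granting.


DENY: after the grant no complete ordering would exist.
Key observation: after W4, W1 the pool peaks at (3, 3), and each blocked process is short somewhere: W7 on R1; W9 on R1; W5 on R1; W3 on R1; W8 on R2.
After a pretend grant, a maximal execution: W4, W1 — then nothing else fits. Step-by-step check:
  pool = (1, 1)
  run W4 (needs (1, 1), free (1, 1)); after release of (1, 2) the pool is (2, 3)
  run W1 (needs (1, 2), free (2, 3)); after release of (1, 0) the pool is (3, 3)
  blocked: W7 wants (4, 0), pool (3, 3) — not enough R1
  blocked: W9 wants (4, 1), pool (3, 3) — not enough R1
  blocked: W5 wants (5, 3), pool (3, 3) — not enough R1
  blocked: W3 wants (5, 2), pool (3, 3) — not enough R1
  blocked: W8 wants (3, 4), pool (3, 3) — not enough R2
Processes that could never finish after the grant: W7, W9, W5, W3 and W8.


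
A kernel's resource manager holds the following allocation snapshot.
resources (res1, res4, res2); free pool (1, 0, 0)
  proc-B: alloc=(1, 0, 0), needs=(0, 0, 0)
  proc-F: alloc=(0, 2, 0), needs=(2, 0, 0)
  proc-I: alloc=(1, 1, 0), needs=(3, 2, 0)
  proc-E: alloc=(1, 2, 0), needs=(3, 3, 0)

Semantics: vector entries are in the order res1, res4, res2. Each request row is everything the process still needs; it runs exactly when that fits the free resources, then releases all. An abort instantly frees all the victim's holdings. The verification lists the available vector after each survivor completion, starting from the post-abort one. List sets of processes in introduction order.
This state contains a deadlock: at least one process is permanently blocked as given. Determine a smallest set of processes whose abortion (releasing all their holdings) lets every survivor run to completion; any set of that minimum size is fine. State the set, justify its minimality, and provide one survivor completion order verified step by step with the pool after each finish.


The answer: abort proc-E.
Key observation: proc-I was stuck for good until proc-E gave back (1, 2, 0); in the order shown it finishes at step 2.
Why nothing smaller works: aborting no one leaves the state deadlocked as given.
Survivors finish in the order: proc-B, proc-I, proc-F. Verifying each step (pool after the aborts first):
  pool = (2, 2, 0)
  proc-B needs (0, 0, 0) <= (2, 2, 0) -> finishes; pool += (1, 0, 0) = (3, 2, 0)
  proc-I needs (3, 2, 0) <= (3, 2, 0) -> finishes; pool += (1, 1, 0) = (4, 3, 0)
  proc-F needs (2, 0, 0) <= (4, 3, 0) -> finishes; pool += (0, 2, 0) = (4, 5, 0)


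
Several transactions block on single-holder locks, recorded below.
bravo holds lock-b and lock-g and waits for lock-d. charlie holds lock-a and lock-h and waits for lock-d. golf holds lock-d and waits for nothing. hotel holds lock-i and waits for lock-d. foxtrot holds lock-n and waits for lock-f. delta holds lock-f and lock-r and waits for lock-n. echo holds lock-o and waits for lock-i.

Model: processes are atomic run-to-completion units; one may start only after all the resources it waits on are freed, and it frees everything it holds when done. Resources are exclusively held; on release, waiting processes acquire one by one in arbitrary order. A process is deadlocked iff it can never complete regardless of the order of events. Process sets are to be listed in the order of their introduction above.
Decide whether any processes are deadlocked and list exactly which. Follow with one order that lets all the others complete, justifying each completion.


The deadlocked set is foxtrot and delta.
Key observation: nobody on the ring foxtrot -> delta -> foxtrot can start until another member finishes, which never happens; no other process is dragged down with it.
One completion order for the rest: golf, charlie, hotel, bravo, echo.
Verifying each step:
  golf waits on nothing -> runs at once and releases lock-d
  charlie waits on lock-d — all released -> runs and releases lock-a and lock-h
  hotel waits on lock-d — all released -> runs and releases lock-i
  bravo waits on lock-d — all released -> runs and releases lock-b and lock-g
  echo waits on lock-i — all released -> runs and releases lock-o


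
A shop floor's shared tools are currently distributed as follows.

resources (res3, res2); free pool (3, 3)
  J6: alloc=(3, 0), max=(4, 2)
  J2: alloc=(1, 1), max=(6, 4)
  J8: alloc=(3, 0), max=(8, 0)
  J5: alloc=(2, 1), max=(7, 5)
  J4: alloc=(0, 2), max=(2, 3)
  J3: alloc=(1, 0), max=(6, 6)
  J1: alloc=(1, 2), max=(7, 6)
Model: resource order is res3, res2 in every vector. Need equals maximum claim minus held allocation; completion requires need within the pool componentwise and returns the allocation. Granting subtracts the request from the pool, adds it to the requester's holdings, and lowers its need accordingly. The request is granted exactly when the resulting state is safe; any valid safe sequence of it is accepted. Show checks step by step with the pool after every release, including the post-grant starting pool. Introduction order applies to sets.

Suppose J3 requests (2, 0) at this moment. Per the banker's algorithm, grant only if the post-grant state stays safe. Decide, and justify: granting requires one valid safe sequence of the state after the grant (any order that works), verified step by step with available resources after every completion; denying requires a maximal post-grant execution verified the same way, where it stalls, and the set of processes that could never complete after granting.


DENY — the pretend-granted state is unsafe.
Key observation: after J6, J4 the pool peaks at (4, 5), and each blocked process is short somewhere: J2 on res3; J8 on res3; J5 on res3; J3 on res2; J1 on res3.
After a pretend grant, a maximal execution: J6, J4 — then nothing else fits. Verifying each step:
  pool = (1, 3)
  J6: need (1, 2) fits (1, 3); releases (3, 0), pool now (4, 3)
  J4: need (2, 1) fits (4, 3); releases (0, 2), pool now (4, 5)
  blocked: J2 wants (5, 3), pool (4, 5) — not enough res3
  blocked: J8 wants (5, 0), pool (4, 5) — not enough res3
  blocked: J5 wants (5, 4), pool (4, 5) — not enough res3
  blocked: J3 wants (3, 6), pool (4, 5) — not enough res2
  blocked: J1 wants (6, 4), pool (4, 5) — not enough res3
Post-grant, the permanently blocked set is J2, J8, J5, J3 and J1.


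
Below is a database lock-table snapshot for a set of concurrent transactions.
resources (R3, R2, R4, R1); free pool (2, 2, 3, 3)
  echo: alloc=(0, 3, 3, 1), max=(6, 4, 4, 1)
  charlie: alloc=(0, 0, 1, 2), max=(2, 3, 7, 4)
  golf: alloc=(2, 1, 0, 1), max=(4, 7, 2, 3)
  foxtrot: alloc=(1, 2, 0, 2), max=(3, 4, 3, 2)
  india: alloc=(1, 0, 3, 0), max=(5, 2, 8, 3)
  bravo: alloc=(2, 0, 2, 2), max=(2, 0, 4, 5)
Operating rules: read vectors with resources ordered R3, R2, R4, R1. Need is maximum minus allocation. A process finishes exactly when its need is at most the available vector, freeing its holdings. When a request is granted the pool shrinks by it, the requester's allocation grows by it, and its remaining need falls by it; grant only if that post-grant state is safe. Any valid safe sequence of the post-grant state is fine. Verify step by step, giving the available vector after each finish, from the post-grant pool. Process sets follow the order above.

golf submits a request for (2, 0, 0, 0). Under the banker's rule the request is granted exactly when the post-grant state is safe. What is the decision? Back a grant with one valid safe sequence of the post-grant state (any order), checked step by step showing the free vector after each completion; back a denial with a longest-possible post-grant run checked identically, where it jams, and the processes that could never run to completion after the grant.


DENY: after the grant no complete ordering would exist.
Key observation: after bravo, foxtrot the pool peaks at (3, 4, 5, 7), and each blocked process is short somewhere: echo on R3; charlie on R4; golf on R2; india on R3.
On the post-grant state, bravo, foxtrot is a maximal run — nothing extends it. Step-by-step check:
  pool = (0, 2, 3, 3)
  run bravo (needs (0, 0, 2, 3), free (0, 2, 3, 3)); after release of (2, 0, 2, 2) the pool is (2, 2, 5, 5)
  run foxtrot (needs (2, 2, 3, 0), free (2, 2, 5, 5)); after release of (1, 2, 0, 2) the pool is (3, 4, 5, 7)
  echo still needs (6, 1, 1, 0) but only (3, 4, 5, 7) is free — short on R3
  charlie still needs (2, 3, 6, 2) but only (3, 4, 5, 7) is free — short on R4
  golf still needs (0, 6, 2, 2) but only (3, 4, 5, 7) is free — short on R2
  india still needs (4, 2, 5, 3) but only (3, 4, 5, 7) is free — short on R3
Had the request been granted, echo, charlie, golf and india could never finish.


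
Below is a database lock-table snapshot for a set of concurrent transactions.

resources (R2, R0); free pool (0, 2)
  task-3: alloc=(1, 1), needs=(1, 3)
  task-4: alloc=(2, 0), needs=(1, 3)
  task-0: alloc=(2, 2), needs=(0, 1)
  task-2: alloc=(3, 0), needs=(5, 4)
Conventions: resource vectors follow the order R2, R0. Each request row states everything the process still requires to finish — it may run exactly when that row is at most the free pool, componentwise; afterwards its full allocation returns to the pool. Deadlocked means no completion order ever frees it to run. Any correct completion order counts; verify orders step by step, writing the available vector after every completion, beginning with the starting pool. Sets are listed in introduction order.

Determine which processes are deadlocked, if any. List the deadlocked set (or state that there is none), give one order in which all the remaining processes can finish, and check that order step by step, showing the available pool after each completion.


No process is deadlocked.
Key observation: the pool covers task-0 at once, and every later process fits after earlier releases.
The rest can finish in the order task-0, task-4, task-3, task-2. Verifying each step:
  pool = (0, 2)
  task-0 needs (0, 1) <= (0, 2) -> finishes; pool += (2, 2) = (2, 4)
  task-4 needs (1, 3) <= (2, 4) -> finishes; pool += (2, 0) = (4, 4)
  task-3 needs (1, 3) <= (4, 4) -> finishes; pool += (1, 1) = (5, 5)
  task-2 needs (5, 4) <= (5, 5) -> finishes; pool += (3, 0) = (8, 5)


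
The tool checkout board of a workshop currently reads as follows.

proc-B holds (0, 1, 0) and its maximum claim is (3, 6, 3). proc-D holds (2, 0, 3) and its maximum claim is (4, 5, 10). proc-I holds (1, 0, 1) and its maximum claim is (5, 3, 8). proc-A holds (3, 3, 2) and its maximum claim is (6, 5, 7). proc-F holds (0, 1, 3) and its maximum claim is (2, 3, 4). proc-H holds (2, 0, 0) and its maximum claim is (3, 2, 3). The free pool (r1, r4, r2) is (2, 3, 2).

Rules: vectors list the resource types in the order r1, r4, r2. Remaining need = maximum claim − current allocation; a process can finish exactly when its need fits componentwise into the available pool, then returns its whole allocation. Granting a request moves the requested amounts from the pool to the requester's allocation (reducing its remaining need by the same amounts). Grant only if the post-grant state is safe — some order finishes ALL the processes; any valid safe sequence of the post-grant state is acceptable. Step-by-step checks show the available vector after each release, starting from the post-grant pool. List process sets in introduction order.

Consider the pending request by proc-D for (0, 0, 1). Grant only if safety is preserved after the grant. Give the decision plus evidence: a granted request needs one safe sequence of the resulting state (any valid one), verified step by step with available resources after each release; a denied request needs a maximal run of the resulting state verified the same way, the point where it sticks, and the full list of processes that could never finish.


DENY: after the grant no complete ordering would exist.
Key observation: after proc-F, proc-H the pool peaks at (4, 4, 4), and each blocked process is short somewhere: proc-B on r4; proc-D on r4, r2; proc-I on r2; proc-A on r2.
Pretend the grant happened; the run proc-F, proc-H goes as far as possible. Step-by-step check:
  pool = (2, 3, 1)
  proc-F needs (2, 2, 1) <= (2, 3, 1) -> finishes; pool += (0, 1, 3) = (2, 4, 4)
  proc-H needs (1, 2, 3) <= (2, 4, 4) -> finishes; pool += (2, 0, 0) = (4, 4, 4)
  blocked: proc-B wants (3, 5, 3), pool (4, 4, 4) — not enough r4
  blocked: proc-D wants (2, 5, 6), pool (4, 4, 4) — not enough r4 and r2
  blocked: proc-I wants (4, 3, 7), pool (4, 4, 4) — not enough r2
  blocked: proc-A wants (3, 2, 5), pool (4, 4, 4) — not enough r2
Post-grant, the permanently blocked set is proc-B, proc-D, proc-I and proc-A.


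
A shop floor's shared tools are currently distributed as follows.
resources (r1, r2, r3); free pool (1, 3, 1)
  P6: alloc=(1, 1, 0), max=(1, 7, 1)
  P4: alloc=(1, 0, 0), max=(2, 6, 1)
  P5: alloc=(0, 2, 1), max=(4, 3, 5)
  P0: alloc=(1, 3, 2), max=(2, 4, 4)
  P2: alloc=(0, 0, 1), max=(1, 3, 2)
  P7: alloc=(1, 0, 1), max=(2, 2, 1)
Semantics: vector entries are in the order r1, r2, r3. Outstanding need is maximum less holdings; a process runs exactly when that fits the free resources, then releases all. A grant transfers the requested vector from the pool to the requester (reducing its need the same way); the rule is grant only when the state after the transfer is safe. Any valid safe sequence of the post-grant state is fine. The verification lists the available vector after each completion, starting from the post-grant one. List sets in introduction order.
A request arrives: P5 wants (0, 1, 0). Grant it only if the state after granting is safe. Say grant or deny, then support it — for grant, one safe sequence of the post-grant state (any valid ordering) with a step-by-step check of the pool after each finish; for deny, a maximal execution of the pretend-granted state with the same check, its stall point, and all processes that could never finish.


DENY. Granting would leave the state unsafe.
Key observation: after P7, P0, P2 the pool peaks at (3, 5, 5), and each blocked process is short somewhere: P6 on r2; P4 on r2; P5 on r1.
Pretend the grant happened; the run P7, P0, P2 goes as far as possible. Verifying each step:
  pool = (1, 2, 1)
  run P7 (needs (1, 2, 0), free (1, 2, 1)); after release of (1, 0, 1) the pool is (2, 2, 2)
  run P0 (needs (1, 1, 2), free (2, 2, 2)); after release of (1, 3, 2) the pool is (3, 5, 4)
  run P2 (needs (1, 3, 1), free (3, 5, 4)); after release of (0, 0, 1) the pool is (3, 5, 5)
  P6 still needs (0, 6, 1) but only (3, 5, 5) is free — short on r2
  P4 still needs (1, 6, 1) but only (3, 5, 5) is free — short on r2
  P5 still needs (4, 0, 4) but only (3, 5, 5) is free — short on r1
Post-grant, the permanently blocked set is P6, P4 and P5.


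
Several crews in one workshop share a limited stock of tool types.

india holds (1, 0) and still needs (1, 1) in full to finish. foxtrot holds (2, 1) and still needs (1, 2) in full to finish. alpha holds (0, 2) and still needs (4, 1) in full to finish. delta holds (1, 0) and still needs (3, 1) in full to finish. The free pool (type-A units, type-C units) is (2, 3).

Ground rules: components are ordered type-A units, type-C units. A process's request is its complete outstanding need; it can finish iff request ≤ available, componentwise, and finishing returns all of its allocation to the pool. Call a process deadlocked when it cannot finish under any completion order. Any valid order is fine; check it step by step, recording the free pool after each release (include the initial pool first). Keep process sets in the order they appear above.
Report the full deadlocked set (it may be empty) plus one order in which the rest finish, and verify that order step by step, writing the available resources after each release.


Nothing here is deadlocked.
Key observation: no deadlock: foxtrot fits now, and the freed resources carry the rest through.
The rest can finish in the order foxtrot, alpha, delta, india. Check, step by step:
  pool = (2, 3)
  foxtrot: need (1, 2) fits (2, 3); releases (2, 1), pool now (4, 4)
  alpha: need (4, 1) fits (4, 4); releases (0, 2), pool now (4, 6)
  delta: need (3, 1) fits (4, 6); releases (1, 0), pool now (5, 6)
  india: need (1, 1) fits (5, 6); releases (1, 0), pool now (6, 6)


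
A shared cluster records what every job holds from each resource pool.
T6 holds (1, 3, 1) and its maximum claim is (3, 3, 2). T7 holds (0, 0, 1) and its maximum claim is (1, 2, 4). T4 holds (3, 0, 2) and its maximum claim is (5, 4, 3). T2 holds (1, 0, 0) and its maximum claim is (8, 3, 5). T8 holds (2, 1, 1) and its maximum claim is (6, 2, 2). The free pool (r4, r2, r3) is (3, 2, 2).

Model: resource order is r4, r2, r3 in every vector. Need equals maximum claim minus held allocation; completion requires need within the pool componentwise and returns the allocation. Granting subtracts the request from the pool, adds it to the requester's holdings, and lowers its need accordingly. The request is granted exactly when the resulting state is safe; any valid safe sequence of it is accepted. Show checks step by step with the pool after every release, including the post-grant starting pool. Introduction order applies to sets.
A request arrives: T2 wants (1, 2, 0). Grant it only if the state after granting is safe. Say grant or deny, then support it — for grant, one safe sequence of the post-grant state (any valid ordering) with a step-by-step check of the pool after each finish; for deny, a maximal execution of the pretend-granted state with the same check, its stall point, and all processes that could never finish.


DENY — the pretend-granted state is unsafe.
Key observation: after T6, T7 the pool peaks at (3, 3, 4), and each blocked process is short somewhere: T4 on r2; T2 on r4, r3; T8 on r4.
After a pretend grant, a maximal execution: T6, T7 — then nothing else fits. Walking it through:
  pool = (2, 0, 2)
  T6 needs (2, 0, 1) <= (2, 0, 2) -> finishes; pool += (1, 3, 1) = (3, 3, 3)
  T7 needs (1, 2, 3) <= (3, 3, 3) -> finishes; pool += (0, 0, 1) = (3, 3, 4)
  blocked: T4 wants (2, 4, 1), pool (3, 3, 4) — not enough r2
  blocked: T2 wants (6, 1, 5), pool (3, 3, 4) — not enough r4 and r3
  blocked: T8 wants (4, 1, 1), pool (3, 3, 4) — not enough r4
Had the request been granted, T4, T2 and T8 could never finish.


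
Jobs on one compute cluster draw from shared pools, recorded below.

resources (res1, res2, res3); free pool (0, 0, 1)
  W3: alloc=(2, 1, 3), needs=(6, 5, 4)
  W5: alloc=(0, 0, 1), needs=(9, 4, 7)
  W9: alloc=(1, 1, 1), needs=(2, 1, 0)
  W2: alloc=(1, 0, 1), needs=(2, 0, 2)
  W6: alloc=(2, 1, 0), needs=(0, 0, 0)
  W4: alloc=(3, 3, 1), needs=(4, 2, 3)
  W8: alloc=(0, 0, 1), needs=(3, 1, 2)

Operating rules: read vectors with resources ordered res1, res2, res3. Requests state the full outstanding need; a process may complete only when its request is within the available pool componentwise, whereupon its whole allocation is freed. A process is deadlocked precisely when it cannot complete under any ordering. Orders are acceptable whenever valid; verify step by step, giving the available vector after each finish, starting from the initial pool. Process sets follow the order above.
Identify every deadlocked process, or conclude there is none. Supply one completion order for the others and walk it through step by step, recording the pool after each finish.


The deadlocked set is empty.
Key observation: no deadlock: W6 fits now, and the freed resources carry the rest through.
The rest can finish in the order W6, W9, W2, W4, W8, W3, W5. Walking it through:
  pool = (0, 0, 1)
  W6 needs (0, 0, 0) <= (0, 0, 1) -> finishes; pool += (2, 1, 0) = (2, 1, 1)
  W9 needs (2, 1, 0) <= (2, 1, 1) -> finishes; pool += (1, 1, 1) = (3, 2, 2)
  W2 needs (2, 0, 2) <= (3, 2, 2) -> finishes; pool += (1, 0, 1) = (4, 2, 3)
  W4 needs (4, 2, 3) <= (4, 2, 3) -> finishes; pool += (3, 3, 1) = (7, 5, 4)
  W8 needs (3, 1, 2) <= (7, 5, 4) -> finishes; pool += (0, 0, 1) = (7, 5, 5)
  W3 needs (6, 5, 4) <= (7, 5, 5) -> finishes; pool += (2, 1, 3) = (9, 6, 8)
  W5 needs (9, 4, 7) <= (9, 6, 8) -> finishes; pool += (0, 0, 1) = (9, 6, 9)


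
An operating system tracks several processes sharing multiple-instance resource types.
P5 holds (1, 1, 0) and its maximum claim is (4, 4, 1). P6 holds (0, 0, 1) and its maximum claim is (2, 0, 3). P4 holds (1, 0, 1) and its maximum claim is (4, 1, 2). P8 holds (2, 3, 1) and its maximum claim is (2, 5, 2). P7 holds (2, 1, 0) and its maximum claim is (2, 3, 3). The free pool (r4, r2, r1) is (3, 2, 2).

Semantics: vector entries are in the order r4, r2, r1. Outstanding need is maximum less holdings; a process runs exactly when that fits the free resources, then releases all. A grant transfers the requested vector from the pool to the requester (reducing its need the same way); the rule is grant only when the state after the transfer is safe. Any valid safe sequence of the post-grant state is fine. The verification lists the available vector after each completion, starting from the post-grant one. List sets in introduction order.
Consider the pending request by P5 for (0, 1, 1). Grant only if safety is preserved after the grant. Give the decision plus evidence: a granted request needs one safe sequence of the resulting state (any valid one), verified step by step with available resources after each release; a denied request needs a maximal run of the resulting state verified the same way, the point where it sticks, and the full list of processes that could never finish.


DENY — the pretend-granted state is unsafe.
Key observation: r2 is the bottleneck — with P4, P6 done the pool holds (4, 1, 3), short of every remaining need.
Pretend the grant happened; the run P4, P6 goes as far as possible. Walking it through:
  pool = (3, 1, 1)
  P4: need (3, 1, 1) fits (3, 1, 1); releases (1, 0, 1), pool now (4, 1, 2)
  P6: need (2, 0, 2) fits (4, 1, 2); releases (0, 0, 1), pool now (4, 1, 3)
  blocked: P5 wants (3, 2, 0), pool (4, 1, 3) — not enough r2
  blocked: P8 wants (0, 2, 1), pool (4, 1, 3) — not enough r2
  blocked: P7 wants (0, 2, 3), pool (4, 1, 3) — not enough r2
Processes that could never finish after the grant: P5, P8 and P7.
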